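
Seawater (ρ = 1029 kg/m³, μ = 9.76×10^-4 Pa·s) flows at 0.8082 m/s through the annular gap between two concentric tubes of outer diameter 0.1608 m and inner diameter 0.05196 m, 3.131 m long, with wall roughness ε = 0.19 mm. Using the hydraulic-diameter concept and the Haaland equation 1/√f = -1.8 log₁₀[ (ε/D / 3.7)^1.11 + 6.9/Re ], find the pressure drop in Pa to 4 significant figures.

ΔP ≈ 235.9 Pa

Hydraulic diameter D_h = 4A/P = D_o - D_i = 0.1608 - 0.05196 = 0.1088 m.
Re = ρVD_h/μ = 1029·0.8082·0.1088/0.000976 = 9.274e+04.
ε/D_h = 0.00019/0.1088 = 0.00175; Haaland gives 1/√f = -1.8 log₁₀[0.000203+7.44e-05] = 6.402, so f = 0.0244.
ΔP = f(L/D_h)(ρV²/2) = 0.0244·3.131/0.1088·336.1 = 235.9 Pa.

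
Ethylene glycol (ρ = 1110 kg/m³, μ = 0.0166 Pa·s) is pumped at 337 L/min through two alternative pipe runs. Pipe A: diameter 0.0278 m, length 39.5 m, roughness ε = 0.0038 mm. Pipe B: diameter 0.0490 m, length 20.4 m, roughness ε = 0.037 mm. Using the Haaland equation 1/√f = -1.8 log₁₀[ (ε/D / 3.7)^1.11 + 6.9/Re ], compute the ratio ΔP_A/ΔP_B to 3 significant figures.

Pipe A: V = Q/A = 0.005617/0.000607 = 9.253 m/s; Re = 1.72e+04; ε/D = 0.000137; Haaland → f = 0.02695; ΔP_A = f(L/D)(ρV²/2) = 1.82e+06 Pa.
Pipe B: V = Q/A = 0.005617/0.001886 = 2.978 m/s; Re = 9759; ε/D = 0.000755; Haaland → f = 0.03204; ΔP_B = f(L/D)(ρV²/2) = 6.567e+04 Pa.
ΔP_A/ΔP_B = 1.82e+06/6.567e+04 = 27.7.

ΔP_A/ΔP_B ≈ 27.7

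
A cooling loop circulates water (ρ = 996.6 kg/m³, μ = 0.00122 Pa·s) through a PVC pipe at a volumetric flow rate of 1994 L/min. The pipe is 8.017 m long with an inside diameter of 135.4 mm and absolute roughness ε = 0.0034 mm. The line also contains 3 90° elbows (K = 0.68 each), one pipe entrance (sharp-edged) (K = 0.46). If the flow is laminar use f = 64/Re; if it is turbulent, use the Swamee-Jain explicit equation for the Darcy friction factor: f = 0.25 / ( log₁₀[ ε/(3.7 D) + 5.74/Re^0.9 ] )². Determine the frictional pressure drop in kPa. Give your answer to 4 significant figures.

Q = 1994 L/min = 1994/60000 = 0.03323 m³/s.
Cross-sectional area A = πD²/4 = π(0.1354)²/4 = 0.0144 m²; mean velocity V = Q/A = 0.03323/0.0144 = 2.308 m/s.
Reynolds number Re = ρVD/μ = 996.6 · 2.308 · 0.1354 / 0.00122 = 2.553e+05.
Re > 4000 → turbulent. Relative roughness ε/D = 3.4e-06/0.1354 = 2.51e-05. Swamee-Jain: f = 0.25/(log₁₀[2.51e-05/3.7 + 5.74/2.553e+05^0.9])² = 0.25/(log₁₀[6.79e-06 + 7.81e-05])² = 0.25/(-4.071)² = 0.01508.
Total minor-loss coefficient ΣK = 3·0.68 + 1·0.46 = 2.5.
ΔP = [f·L/D + ΣK]·(ρV²/2) = [0.01508·8.017/0.1354 + 2.5]·(996.6·2.308²/2) = [0.8931 + 2.5]·2655 = 9007 Pa.
ΔP = 9007 Pa = 9.007 kPa.

ΔP ≈ 9.007 kPa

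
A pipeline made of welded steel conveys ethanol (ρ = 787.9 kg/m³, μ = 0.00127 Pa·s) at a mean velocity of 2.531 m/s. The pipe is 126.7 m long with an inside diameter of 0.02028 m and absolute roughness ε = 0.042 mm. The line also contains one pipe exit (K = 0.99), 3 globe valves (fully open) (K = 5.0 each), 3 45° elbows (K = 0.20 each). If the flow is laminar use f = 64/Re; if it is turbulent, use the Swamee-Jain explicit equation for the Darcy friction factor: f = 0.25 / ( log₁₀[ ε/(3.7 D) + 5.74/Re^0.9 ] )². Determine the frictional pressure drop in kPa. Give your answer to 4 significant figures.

ΔP ≈ 488.3 kPa

Reynolds number Re = ρVD/μ = 787.9 · 2.531 · 0.02028 / 0.00127 = 3.184e+04.
Re > 4000 → turbulent. Relative roughness ε/D = 4.2e-05/0.02028 = 0.00207. Swamee-Jain: f = 0.25/(log₁₀[0.00207/3.7 + 5.74/3.184e+04^0.9])² = 0.25/(log₁₀[0.00056 + 0.000508])² = 0.25/(-2.971)² = 0.02832.
Total minor-loss coefficient ΣK = 1·0.99 + 3·5 + 3·0.2 = 16.6.
ΔP = [f·L/D + ΣK]·(ρV²/2) = [0.02832·126.7/0.02028 + 16.6]·(787.9·2.531²/2) = [176.9 + 16.6]·2524 = 4.883e+05 Pa.
ΔP = 4.883e+05 Pa = 488.3 kPa.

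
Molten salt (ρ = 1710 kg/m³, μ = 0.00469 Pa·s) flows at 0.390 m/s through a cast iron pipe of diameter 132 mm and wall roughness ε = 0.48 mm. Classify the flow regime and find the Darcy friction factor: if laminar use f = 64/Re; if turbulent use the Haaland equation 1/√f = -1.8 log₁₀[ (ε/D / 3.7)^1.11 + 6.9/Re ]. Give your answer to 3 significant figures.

f ≈ 0.0325

Re = ρVD/μ = 1710·0.39·0.132/0.00469 = 1.877e+04.
Re > 4000 → turbulent. ε/D = 0.00048/0.132 = 0.00364; Haaland: 1/√f = -1.8 log₁₀[0.000459 + 0.000368] = 5.549, so f = 0.03248.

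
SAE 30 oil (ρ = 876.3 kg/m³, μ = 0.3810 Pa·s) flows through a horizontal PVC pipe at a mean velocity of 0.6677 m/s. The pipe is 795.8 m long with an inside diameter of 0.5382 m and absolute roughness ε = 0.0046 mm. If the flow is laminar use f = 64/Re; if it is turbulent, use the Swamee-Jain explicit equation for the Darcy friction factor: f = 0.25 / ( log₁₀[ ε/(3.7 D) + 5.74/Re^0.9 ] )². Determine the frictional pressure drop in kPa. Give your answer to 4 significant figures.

ΔP ≈ 22.37 kPa

Reynolds number Re = ρVD/μ = 876.3 · 0.6677 · 0.5382 / 0.381 = 826.5.
Re < 2300 → laminar flow, so f = 64/Re = 64/826.5 = 0.07743 (the turbulent correlation is not needed).
Darcy-Weisbach: ΔP = f(L/D)(ρV²/2) = 0.07743·(795.8/0.5382)·(876.3·0.6677²/2) = 0.07743·1479·195.3 = 2.237e+04 Pa.
ΔP = 2.237e+04 Pa = 22.37 kPa.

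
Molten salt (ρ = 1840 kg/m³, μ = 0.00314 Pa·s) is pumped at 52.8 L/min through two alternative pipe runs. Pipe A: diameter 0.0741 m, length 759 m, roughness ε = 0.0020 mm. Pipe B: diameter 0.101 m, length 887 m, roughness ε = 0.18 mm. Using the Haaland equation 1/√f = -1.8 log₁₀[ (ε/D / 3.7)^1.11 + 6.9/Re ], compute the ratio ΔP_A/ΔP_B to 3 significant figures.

ΔP_A/ΔP_B ≈ 3.50

Pipe A: V = Q/A = 0.00088/0.004312 = 0.2041 m/s; Re = 8861; ε/D = 2.7e-05; Haaland → f = 0.03196; ΔP_A = f(L/D)(ρV²/2) = 1.254e+04 Pa.
Pipe B: V = Q/A = 0.00088/0.008012 = 0.1098 m/s; Re = 6501; ε/D = 0.00178; Haaland → f = 0.03679; ΔP_B = f(L/D)(ρV²/2) = 3586 Pa.
ΔP_A/ΔP_B = 1.254e+04/3586 = 3.50.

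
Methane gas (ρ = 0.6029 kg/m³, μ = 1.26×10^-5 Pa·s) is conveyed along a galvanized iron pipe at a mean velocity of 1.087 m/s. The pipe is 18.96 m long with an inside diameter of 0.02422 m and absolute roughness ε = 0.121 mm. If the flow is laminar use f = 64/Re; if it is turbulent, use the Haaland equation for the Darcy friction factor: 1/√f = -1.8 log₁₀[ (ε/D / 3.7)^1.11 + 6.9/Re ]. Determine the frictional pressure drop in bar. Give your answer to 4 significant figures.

ΔP ≈ 1.417×10^-4 bar

Reynolds number Re = ρVD/μ = 0.6029 · 1.087 · 0.02422 / 1.26e-05 = 1260.
Re < 2300 → laminar flow, so f = 64/Re = 64/1260 = 0.0508 (the turbulent correlation is not needed).
Darcy-Weisbach: ΔP = f(L/D)(ρV²/2) = 0.0508·(18.96/0.02422)·(0.6029·1.087²/2) = 0.0508·782.8·0.3562 = 14.17 Pa.
ΔP = 14.17 Pa = 1.417×10^-4 bar.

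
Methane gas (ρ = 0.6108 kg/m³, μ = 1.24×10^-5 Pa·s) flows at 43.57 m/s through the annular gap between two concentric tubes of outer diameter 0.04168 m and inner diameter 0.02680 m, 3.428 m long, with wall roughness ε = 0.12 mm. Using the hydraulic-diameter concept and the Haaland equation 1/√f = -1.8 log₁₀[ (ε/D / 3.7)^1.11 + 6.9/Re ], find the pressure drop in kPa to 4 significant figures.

Hydraulic diameter D_h = 4A/P = D_o - D_i = 0.04168 - 0.0268 = 0.01488 m.
Re = ρVD_h/μ = 0.6108·43.57·0.01488/1.24e-05 = 3.194e+04.
ε/D_h = 0.00012/0.01488 = 0.00806; Haaland gives 1/√f = -1.8 log₁₀[0.00111+0.000216] = 5.179, so f = 0.03728.
ΔP = f(L/D_h)(ρV²/2) = 0.03728·3.428/0.01488·579.8 = 4980 Pa.
ΔP = 4.980 kPa.

ΔP ≈ 4.980 kPa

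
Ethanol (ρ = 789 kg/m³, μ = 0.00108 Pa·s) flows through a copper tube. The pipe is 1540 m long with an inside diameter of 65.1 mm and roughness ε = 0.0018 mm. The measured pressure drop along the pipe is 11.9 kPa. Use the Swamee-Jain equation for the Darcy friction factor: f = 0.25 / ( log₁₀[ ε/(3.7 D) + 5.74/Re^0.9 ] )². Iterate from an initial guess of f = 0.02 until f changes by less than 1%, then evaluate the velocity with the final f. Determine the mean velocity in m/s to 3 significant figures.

Rearranging Darcy-Weisbach: V = √(2·ΔP·D/(f·L·ρ)). With ε/D = 1.8e-06/0.0651 = 2.76e-05, iterate starting from f = 0.02:
  f = 0.02 → V = √(2·1.19e+04·0.0651/(0.02·1540·789)) = 0.2525 m/s; Re = ρVD/μ = 1.201e+04; f → 0.02952
  f = 0.02952 → V = 0.2078 m/s; Re = 9884; f → 0.03112
  f = 0.03112 → V = 0.2024 m/s; Re = 9627; f → 0.03135
Converged (Δf/f < 1%). With the final f = 0.03135: V = √(2·1.19e+04·0.0651/(0.03135·1540·789)) = 0.2017 m/s.

V ≈ 0.202 m/s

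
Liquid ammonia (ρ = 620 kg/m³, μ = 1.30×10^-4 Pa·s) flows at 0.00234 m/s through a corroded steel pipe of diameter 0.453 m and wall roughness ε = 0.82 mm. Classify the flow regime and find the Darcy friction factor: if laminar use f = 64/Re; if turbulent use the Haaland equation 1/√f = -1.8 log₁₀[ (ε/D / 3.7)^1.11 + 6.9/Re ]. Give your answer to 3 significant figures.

f ≈ 0.0393

Re = ρVD/μ = 620·0.00234·0.453/0.00013 = 5055.
Re > 4000 → turbulent. ε/D = 0.00082/0.453 = 0.00181; Haaland: 1/√f = -1.8 log₁₀[0.000212 + 0.00136] = 5.044, so f = 0.0393.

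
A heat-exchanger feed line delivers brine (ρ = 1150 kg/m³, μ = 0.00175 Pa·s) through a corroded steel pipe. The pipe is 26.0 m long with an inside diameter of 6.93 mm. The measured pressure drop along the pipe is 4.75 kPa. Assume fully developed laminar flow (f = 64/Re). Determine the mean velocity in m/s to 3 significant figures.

For laminar flow, f = 64/Re with Re = ρVD/μ, so Darcy-Weisbach reduces to ΔP = 32μLV/D². Solving for V: V = ΔP·D²/(32μL) = 4750·(0.00693)²/(32·0.00175·26) = 0.1567 m/s.
Check: Re = ρVD/μ = 1150·0.1567·0.00693/0.00175 = 713.5 < 2300, so the laminar assumption holds.

V ≈ 0.157 m/s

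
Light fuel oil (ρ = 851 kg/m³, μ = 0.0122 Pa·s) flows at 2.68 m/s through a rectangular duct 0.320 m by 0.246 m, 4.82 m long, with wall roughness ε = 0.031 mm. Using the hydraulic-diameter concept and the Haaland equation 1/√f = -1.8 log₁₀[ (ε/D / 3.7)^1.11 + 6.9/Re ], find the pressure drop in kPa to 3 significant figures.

Hydraulic diameter D_h = 4A/P = 4·(0.32·0.246)/(2·(0.32+0.246)) = 0.3149/1.132 = 0.2782 m.
Re = ρVD_h/μ = 851·2.68·0.2782/0.0122 = 5.2e+04.
ε/D_h = 3.1e-05/0.2782 = 0.000111; Haaland gives 1/√f = -1.8 log₁₀[9.58e-06+0.000133] = 6.924, so f = 0.02086.
ΔP = f(L/D_h)(ρV²/2) = 0.02086·4.82/0.2782·3056 = 1104 Pa.
ΔP = 1.10 kPa.

ΔP ≈ 1.10 kPa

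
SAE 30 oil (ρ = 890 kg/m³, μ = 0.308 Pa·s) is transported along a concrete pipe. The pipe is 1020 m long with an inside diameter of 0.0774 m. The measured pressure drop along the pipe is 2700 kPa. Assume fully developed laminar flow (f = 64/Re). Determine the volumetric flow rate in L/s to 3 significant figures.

Q ≈ 7.57 L/s

For laminar flow, f = 64/Re with Re = ρVD/μ, so Darcy-Weisbach reduces to ΔP = 32μLV/D². Solving for V: V = ΔP·D²/(32μL) = 2.7e+06·(0.0774)²/(32·0.308·1020) = 1.609 m/s.
Check: Re = ρVD/μ = 890·1.609·0.0774/0.308 = 359.9 < 2300, so the laminar assumption holds.
Q = V·A = 1.609·(π/4·0.0774²) = 0.00757 m³/s = 7.57 L/s.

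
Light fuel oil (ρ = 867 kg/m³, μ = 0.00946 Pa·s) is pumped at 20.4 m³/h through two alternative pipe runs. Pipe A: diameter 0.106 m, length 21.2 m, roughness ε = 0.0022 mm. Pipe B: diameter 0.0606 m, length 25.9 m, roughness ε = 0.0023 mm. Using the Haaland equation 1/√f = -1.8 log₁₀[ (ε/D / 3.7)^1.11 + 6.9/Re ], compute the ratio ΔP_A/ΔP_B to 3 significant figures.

ΔP_A/ΔP_B ≈ 0.0585

Pipe A: V = Q/A = 0.005667/0.008825 = 0.6421 m/s; Re = 6238; ε/D = 2.08e-05; Haaland → f = 0.03533; ΔP_A = f(L/D)(ρV²/2) = 1263 Pa.
Pipe B: V = Q/A = 0.005667/0.002884 = 1.965 m/s; Re = 1.091e+04; ε/D = 3.8e-05; Haaland → f = 0.0302; ΔP_B = f(L/D)(ρV²/2) = 2.16e+04 Pa.
ΔP_A/ΔP_B = 1263/2.16e+04 = 0.0585.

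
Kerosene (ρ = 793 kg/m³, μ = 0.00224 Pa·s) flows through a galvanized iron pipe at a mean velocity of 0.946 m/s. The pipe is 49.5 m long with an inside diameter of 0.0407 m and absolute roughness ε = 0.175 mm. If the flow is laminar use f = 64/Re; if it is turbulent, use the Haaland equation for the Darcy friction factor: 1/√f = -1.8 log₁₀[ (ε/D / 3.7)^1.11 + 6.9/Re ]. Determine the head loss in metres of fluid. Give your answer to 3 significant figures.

Reynolds number Re = ρVD/μ = 793 · 0.946 · 0.0407 / 0.00224 = 1.363e+04.
Re > 4000 → turbulent. Relative roughness ε/D = 0.000175/0.0407 = 0.0043. Haaland: 1/√f = -1.8 log₁₀[(0.0043/3.7)^1.11 + 6.9/1.363e+04] = -1.8 log₁₀[0.000553 + 0.000506] = 5.355, so f = 0.03487.
Darcy-Weisbach: ΔP = f(L/D)(ρV²/2) = 0.03487·(49.5/0.0407)·(793·0.946²/2) = 0.03487·1216·354.8 = 1.505e+04 Pa.
Head loss h_f = ΔP/(ρg) = 1.505e+04/(793·9.81) = 1.93 m.

h_f ≈ 1.93 m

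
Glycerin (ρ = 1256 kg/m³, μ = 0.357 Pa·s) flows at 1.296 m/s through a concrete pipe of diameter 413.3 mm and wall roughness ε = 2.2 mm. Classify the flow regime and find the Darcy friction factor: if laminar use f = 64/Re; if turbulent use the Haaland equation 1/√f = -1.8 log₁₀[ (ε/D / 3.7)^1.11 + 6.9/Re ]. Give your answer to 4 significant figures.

f ≈ 0.03396

Re = ρVD/μ = 1256·1.296·0.4133/0.357 = 1884.
Re < 2300 → laminar, so f = 64/Re = 0.03396 (roughness is irrelevant in laminar flow).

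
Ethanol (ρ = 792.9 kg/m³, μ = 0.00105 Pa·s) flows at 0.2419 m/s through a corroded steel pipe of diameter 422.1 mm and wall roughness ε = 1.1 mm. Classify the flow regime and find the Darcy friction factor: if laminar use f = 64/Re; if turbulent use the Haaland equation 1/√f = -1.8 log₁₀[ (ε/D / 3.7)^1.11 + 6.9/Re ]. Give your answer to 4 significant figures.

f ≈ 0.02684

Re = ρVD/μ = 792.9·0.2419·0.4221/0.00105 = 7.71e+04.
Re > 4000 → turbulent. ε/D = 0.0011/0.4221 = 0.00261; Haaland: 1/√f = -1.8 log₁₀[0.000317 + 8.95e-05] = 6.104, so f = 0.02684.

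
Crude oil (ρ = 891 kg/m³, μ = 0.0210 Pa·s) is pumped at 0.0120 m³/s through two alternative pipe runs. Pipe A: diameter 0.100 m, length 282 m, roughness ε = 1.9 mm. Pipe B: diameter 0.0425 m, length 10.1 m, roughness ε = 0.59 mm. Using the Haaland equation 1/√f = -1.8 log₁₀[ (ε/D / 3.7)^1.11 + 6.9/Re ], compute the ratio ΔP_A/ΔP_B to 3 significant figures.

Pipe A: V = Q/A = 0.012/0.007854 = 1.528 m/s; Re = 6483; ε/D = 0.019; Haaland → f = 0.05338; ΔP_A = f(L/D)(ρV²/2) = 1.566e+05 Pa.
Pipe B: V = Q/A = 0.012/0.001419 = 8.459 m/s; Re = 1.525e+04; ε/D = 0.0139; Haaland → f = 0.04548; ΔP_B = f(L/D)(ρV²/2) = 3.445e+05 Pa.
ΔP_A/ΔP_B = 1.566e+05/3.445e+05 = 0.454.

ΔP_A/ΔP_B ≈ 0.454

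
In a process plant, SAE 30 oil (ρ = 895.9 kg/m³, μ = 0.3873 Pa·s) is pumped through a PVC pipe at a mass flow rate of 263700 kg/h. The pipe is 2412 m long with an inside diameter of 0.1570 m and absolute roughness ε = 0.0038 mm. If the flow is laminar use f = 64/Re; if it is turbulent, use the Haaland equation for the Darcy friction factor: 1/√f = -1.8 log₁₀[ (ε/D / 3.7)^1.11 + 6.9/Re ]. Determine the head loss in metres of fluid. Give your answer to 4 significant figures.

h_f ≈ 582.8 m

ṁ = 263700 kg/h = 263700/3600 = 73.25 kg/s.
A = πD²/4 = π(0.157)²/4 = 0.01936 m²; mean velocity V = ṁ/(ρA) = 73.25/(895.9 · 0.01936) = 4.223 m/s.
Reynolds number Re = ρVD/μ = 895.9 · 4.223 · 0.157 / 0.387 = 1534.
Re < 2300 → laminar flow, so f = 64/Re = 64/1534 = 0.04173 (the turbulent correlation is not needed).
Darcy-Weisbach: ΔP = f(L/D)(ρV²/2) = 0.04173·(2412/0.157)·(895.9·4.223²/2) = 0.04173·1.536e+04·7990 = 5.122e+06 Pa.
Head loss h_f = ΔP/(ρg) = 5.122e+06/(895.9·9.81) = 582.8 m.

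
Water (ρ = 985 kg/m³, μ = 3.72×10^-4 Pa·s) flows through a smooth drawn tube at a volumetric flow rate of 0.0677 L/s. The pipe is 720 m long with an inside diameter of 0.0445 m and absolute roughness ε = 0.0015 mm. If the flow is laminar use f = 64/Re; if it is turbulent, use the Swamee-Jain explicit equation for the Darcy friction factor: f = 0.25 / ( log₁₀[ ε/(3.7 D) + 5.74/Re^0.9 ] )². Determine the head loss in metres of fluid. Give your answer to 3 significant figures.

Q = 0.0677 L/s = 0.0677/1000 = 6.77e-05 m³/s.
Cross-sectional area A = πD²/4 = π(0.0445)²/4 = 0.001555 m²; mean velocity V = Q/A = 6.77e-05/0.001555 = 0.04353 m/s.
Reynolds number Re = ρVD/μ = 985 · 0.04353 · 0.0445 / 0.000372 = 5129.
Re > 4000 → turbulent. Relative roughness ε/D = 1.5e-06/0.0445 = 3.37e-05. Swamee-Jain: f = 0.25/(log₁₀[3.37e-05/3.7 + 5.74/5129^0.9])² = 0.25/(log₁₀[9.11e-06 + 0.00263])² = 0.25/(-2.579)² = 0.0376.
Darcy-Weisbach: ΔP = f(L/D)(ρV²/2) = 0.0376·(720/0.0445)·(985·0.04353²/2) = 0.0376·1.618e+04·0.9332 = 567.7 Pa.
Head loss h_f = ΔP/(ρg) = 567.7/(985·9.81) = 0.0587 m.

h_f ≈ 0.0587 m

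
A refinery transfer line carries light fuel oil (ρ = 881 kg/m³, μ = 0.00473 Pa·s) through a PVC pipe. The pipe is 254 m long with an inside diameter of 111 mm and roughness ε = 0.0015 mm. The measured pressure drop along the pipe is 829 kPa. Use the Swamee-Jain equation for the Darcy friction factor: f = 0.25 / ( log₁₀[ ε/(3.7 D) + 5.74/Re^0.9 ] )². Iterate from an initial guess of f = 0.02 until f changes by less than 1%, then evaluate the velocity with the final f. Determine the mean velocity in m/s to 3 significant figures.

Rearranging Darcy-Weisbach: V = √(2·ΔP·D/(f·L·ρ)). With ε/D = 1.5e-06/0.111 = 1.35e-05, iterate starting from f = 0.02:
  f = 0.02 → V = √(2·8.29e+05·0.111/(0.02·254·881)) = 6.413 m/s; Re = ρVD/μ = 1.326e+05; f → 0.01695
  f = 0.01695 → V = 6.965 m/s; Re = 1.44e+05; f → 0.01668
  f = 0.01668 → V = 7.022 m/s; Re = 1.452e+05; f → 0.01665
Converged (Δf/f < 1%). With the final f = 0.01665: V = √(2·8.29e+05·0.111/(0.01665·254·881)) = 7.028 m/s.

V ≈ 7.03 m/s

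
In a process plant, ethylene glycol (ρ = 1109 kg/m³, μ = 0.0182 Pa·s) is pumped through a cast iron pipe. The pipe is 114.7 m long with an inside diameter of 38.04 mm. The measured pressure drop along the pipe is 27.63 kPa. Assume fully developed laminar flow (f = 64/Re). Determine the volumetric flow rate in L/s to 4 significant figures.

For laminar flow, f = 64/Re with Re = ρVD/μ, so Darcy-Weisbach reduces to ΔP = 32μLV/D². Solving for V: V = ΔP·D²/(32μL) = 2.763e+04·(0.03804)²/(32·0.0182·114.7) = 0.5985 m/s.
Check: Re = ρVD/μ = 1109·0.5985·0.03804/0.0182 = 1387 < 2300, so the laminar assumption holds.
Q = V·A = 0.5985·(π/4·0.03804²) = 0.0006802 m³/s = 0.6802 L/s.

Q ≈ 0.6802 L/s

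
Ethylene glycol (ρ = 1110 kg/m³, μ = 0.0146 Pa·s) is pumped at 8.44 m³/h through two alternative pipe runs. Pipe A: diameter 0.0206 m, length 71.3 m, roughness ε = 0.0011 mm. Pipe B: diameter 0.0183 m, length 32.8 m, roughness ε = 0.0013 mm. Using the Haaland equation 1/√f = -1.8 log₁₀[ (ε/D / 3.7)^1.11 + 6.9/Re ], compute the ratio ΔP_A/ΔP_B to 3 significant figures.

ΔP_A/ΔP_B ≈ 1.24

Pipe A: V = Q/A = 0.002344/0.0003333 = 7.034 m/s; Re = 1.102e+04; ε/D = 5.34e-05; Haaland → f = 0.03014; ΔP_A = f(L/D)(ρV²/2) = 2.864e+06 Pa.
Pipe B: V = Q/A = 0.002344/0.000263 = 8.913 m/s; Re = 1.24e+04; ε/D = 7.1e-05; Haaland → f = 0.02922; ΔP_B = f(L/D)(ρV²/2) = 2.309e+06 Pa.
ΔP_A/ΔP_B = 2.864e+06/2.309e+06 = 1.24.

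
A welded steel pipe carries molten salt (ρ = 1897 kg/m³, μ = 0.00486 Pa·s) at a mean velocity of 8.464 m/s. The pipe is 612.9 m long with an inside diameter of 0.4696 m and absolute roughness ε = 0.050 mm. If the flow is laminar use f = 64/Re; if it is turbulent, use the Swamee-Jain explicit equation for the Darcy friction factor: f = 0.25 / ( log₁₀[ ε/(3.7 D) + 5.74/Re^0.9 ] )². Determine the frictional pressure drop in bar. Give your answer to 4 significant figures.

ΔP ≈ 11.69 bar

Reynolds number Re = ρVD/μ = 1897 · 8.464 · 0.4696 / 0.00486 = 1.551e+06.
Re > 4000 → turbulent. Relative roughness ε/D = 5e-05/0.4696 = 0.000106. Swamee-Jain: f = 0.25/(log₁₀[0.000106/3.7 + 5.74/1.551e+06^0.9])² = 0.25/(log₁₀[2.88e-05 + 1.54e-05])² = 0.25/(-4.355)² = 0.01318.
Darcy-Weisbach: ΔP = f(L/D)(ρV²/2) = 0.01318·(612.9/0.4696)·(1897·8.464²/2) = 0.01318·1305·6.795e+04 = 1.169e+06 Pa.
ΔP = 1.169e+06 Pa = 11.69 bar.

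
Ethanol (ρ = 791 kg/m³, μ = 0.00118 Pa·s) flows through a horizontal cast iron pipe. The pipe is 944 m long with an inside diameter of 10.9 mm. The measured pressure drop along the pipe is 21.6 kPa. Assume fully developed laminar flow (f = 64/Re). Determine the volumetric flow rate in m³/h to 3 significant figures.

Q ≈ 0.0242 m³/h

For laminar flow, f = 64/Re with Re = ρVD/μ, so Darcy-Weisbach reduces to ΔP = 32μLV/D². Solving for V: V = ΔP·D²/(32μL) = 2.16e+04·(0.0109)²/(32·0.00118·944) = 0.072 m/s.
Check: Re = ρVD/μ = 791·0.072·0.0109/0.00118 = 526 < 2300, so the laminar assumption holds.
Q = V·A = 0.072·(π/4·0.0109²) = 6.718e-06 m³/s = 0.0242 m³/h.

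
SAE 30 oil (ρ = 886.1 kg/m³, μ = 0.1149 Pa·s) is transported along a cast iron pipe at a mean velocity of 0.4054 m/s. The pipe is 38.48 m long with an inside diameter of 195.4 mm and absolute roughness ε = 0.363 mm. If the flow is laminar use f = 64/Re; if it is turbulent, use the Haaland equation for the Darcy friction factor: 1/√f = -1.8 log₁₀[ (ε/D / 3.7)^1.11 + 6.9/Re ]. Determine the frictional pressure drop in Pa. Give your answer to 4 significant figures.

ΔP ≈ 1502 Pa

Reynolds number Re = ρVD/μ = 886.1 · 0.4054 · 0.1954 / 0.115 = 610.9.
Re < 2300 → laminar flow, so f = 64/Re = 64/610.9 = 0.1048 (the turbulent correlation is not needed).
Darcy-Weisbach: ΔP = f(L/D)(ρV²/2) = 0.1048·(38.48/0.1954)·(886.1·0.4054²/2) = 0.1048·196.9·72.81 = 1502 Pa.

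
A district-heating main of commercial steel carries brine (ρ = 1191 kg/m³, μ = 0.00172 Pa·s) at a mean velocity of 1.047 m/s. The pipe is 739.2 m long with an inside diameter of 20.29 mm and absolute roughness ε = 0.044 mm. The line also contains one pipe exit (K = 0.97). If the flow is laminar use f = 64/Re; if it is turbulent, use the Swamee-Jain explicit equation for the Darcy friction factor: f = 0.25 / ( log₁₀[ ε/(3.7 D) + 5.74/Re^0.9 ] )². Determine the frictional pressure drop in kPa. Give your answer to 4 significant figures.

ΔP ≈ 761.9 kPa

Reynolds number Re = ρVD/μ = 1191 · 1.047 · 0.02029 / 0.00172 = 1.471e+04.
Re > 4000 → turbulent. Relative roughness ε/D = 4.4e-05/0.02029 = 0.00217. Swamee-Jain: f = 0.25/(log₁₀[0.00217/3.7 + 5.74/1.471e+04^0.9])² = 0.25/(log₁₀[0.000586 + 0.00102])² = 0.25/(-2.795)² = 0.03201.
Total minor-loss coefficient ΣK = 1·0.97 = 0.97.
ΔP = [f·L/D + ΣK]·(ρV²/2) = [0.03201·739.2/0.02029 + 0.97]·(1191·1.047²/2) = [1166 + 0.97]·652.8 = 7.619e+05 Pa.
ΔP = 7.619e+05 Pa = 761.9 kPa.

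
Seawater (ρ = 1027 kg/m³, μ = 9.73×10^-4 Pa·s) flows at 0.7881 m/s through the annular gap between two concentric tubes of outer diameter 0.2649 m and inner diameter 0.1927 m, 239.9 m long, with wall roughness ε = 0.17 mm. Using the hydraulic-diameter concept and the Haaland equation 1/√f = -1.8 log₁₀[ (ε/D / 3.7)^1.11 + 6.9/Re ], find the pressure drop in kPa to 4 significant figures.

Hydraulic diameter D_h = 4A/P = D_o - D_i = 0.2649 - 0.1927 = 0.0722 m.
Re = ρVD_h/μ = 1027·0.7881·0.0722/0.000973 = 6.006e+04.
ε/D_h = 0.00017/0.0722 = 0.00235; Haaland gives 1/√f = -1.8 log₁₀[0.000283+0.000115] = 6.12, so f = 0.0267.
ΔP = f(L/D_h)(ρV²/2) = 0.0267·239.9/0.0722·318.9 = 2.829e+04 Pa.
ΔP = 28.29 kPa.

ΔP ≈ 28.29 kPa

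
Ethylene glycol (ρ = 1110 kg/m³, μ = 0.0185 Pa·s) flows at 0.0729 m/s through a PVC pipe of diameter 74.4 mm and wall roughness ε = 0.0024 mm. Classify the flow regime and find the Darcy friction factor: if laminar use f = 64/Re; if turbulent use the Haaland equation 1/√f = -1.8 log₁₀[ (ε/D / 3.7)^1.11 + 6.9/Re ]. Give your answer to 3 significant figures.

Re = ρVD/μ = 1110·0.0729·0.0744/0.0185 = 325.4.
Re < 2300 → laminar, so f = 64/Re = 0.1967 (roughness is irrelevant in laminar flow).

f ≈ 0.197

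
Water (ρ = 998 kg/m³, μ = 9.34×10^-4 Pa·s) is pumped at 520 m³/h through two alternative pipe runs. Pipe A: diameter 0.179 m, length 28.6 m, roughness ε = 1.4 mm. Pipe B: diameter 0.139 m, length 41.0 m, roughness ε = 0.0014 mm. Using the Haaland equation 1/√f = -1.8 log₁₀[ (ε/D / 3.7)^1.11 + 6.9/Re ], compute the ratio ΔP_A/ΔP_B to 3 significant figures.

Pipe A: V = Q/A = 0.1444/0.02516 = 5.74 m/s; Re = 1.098e+06; ε/D = 0.00782; Haaland → f = 0.03507; ΔP_A = f(L/D)(ρV²/2) = 9.212e+04 Pa.
Pipe B: V = Q/A = 0.1444/0.01517 = 9.519 m/s; Re = 1.414e+06; ε/D = 1.01e-05; Haaland → f = 0.01117; ΔP_B = f(L/D)(ρV²/2) = 1.49e+05 Pa.
ΔP_A/ΔP_B = 9.212e+04/1.49e+05 = 0.618.

ΔP_A/ΔP_B ≈ 0.618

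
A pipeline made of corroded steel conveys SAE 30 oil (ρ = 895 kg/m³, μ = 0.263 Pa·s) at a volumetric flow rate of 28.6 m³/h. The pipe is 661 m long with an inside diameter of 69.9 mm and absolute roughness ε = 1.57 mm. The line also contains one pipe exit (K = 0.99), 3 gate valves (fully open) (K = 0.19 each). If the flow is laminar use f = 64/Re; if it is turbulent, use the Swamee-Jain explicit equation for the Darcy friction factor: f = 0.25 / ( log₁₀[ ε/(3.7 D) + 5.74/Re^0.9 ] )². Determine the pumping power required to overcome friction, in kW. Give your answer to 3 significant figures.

P ≈ 18.7 kW

Q = 28.6 m³/h = 28.6/3600 = 0.007944 m³/s.
Cross-sectional area A = πD²/4 = π(0.0699)²/4 = 0.003837 m²; mean velocity V = Q/A = 0.007944/0.003837 = 2.07 m/s.
Reynolds number Re = ρVD/μ = 895 · 2.07 · 0.0699 / 0.263 = 492.5.
Re < 2300 → laminar flow, so f = 64/Re = 64/492.5 = 0.13 (the turbulent correlation is not needed).
Total minor-loss coefficient ΣK = 1·0.99 + 3·0.19 = 1.56.
ΔP = [f·L/D + ΣK]·(ρV²/2) = [0.13·661/0.0699 + 1.56]·(895·2.07²/2) = [1229 + 1.56]·1918 = 2.36e+06 Pa.
Pumping power P = QΔP = 0.007944·2.36e+06 = 18750 W = 18.7 kW.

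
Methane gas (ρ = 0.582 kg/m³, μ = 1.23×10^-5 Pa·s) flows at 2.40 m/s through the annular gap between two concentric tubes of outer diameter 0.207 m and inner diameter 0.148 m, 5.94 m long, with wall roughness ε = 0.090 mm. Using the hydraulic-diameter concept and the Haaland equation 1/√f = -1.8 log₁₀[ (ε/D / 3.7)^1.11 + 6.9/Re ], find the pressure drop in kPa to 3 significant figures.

Hydraulic diameter D_h = 4A/P = D_o - D_i = 0.207 - 0.148 = 0.059 m.
Re = ρVD_h/μ = 0.582·2.4·0.059/1.23e-05 = 6700.
ε/D_h = 9e-05/0.059 = 0.00153; Haaland gives 1/√f = -1.8 log₁₀[0.000175+0.00103] = 5.254, so f = 0.03622.
ΔP = f(L/D_h)(ρV²/2) = 0.03622·5.94/0.059·1.676 = 6.112 Pa.
ΔP = 0.00611 kPa.

ΔP ≈ 0.00611 kPa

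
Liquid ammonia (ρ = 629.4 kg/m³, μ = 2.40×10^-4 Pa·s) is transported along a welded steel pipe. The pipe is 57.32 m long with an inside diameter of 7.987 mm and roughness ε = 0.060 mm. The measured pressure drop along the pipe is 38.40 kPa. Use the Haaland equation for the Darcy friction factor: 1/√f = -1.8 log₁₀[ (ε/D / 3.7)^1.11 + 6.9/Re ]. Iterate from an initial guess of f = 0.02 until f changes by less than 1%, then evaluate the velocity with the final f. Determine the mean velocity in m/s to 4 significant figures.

V ≈ 0.6611 m/s

Rearranging Darcy-Weisbach: V = √(2·ΔP·D/(f·L·ρ)). With ε/D = 6e-05/0.007987 = 0.00751, iterate starting from f = 0.02:
  f = 0.02 → V = √(2·3.84e+04·0.007987/(0.02·57.32·629.4)) = 0.922 m/s; Re = ρVD/μ = 1.931e+04; f → 0.03776
  f = 0.03776 → V = 0.671 m/s; Re = 1.405e+04; f → 0.03884
  f = 0.03884 → V = 0.6616 m/s; Re = 1.386e+04; f → 0.0389
Converged (Δf/f < 1%). With the final f = 0.0389: V = √(2·3.84e+04·0.007987/(0.0389·57.32·629.4)) = 0.6611 m/s.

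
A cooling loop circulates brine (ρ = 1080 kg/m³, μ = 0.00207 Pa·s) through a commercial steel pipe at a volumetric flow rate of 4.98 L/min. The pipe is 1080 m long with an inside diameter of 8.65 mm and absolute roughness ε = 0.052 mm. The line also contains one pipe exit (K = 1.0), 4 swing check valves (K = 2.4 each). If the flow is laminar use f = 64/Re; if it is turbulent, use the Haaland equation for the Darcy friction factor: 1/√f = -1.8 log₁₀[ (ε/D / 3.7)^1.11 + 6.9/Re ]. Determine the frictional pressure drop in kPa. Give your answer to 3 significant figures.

Q = 4.98 L/min = 4.98/60000 = 8.3e-05 m³/s.
Cross-sectional area A = πD²/4 = π(0.00865)²/4 = 5.877e-05 m²; mean velocity V = Q/A = 8.3e-05/5.877e-05 = 1.412 m/s.
Reynolds number Re = ρVD/μ = 1080 · 1.412 · 0.00865 / 0.00207 = 6374.
Re > 4000 → turbulent. Relative roughness ε/D = 5.2e-05/0.00865 = 0.00601. Haaland: 1/√f = -1.8 log₁₀[(0.00601/3.7)^1.11 + 6.9/6374] = -1.8 log₁₀[0.000802 + 0.00108] = 4.905, so f = 0.04157.
Total minor-loss coefficient ΣK = 1·1 + 4·2.4 = 10.6.
ΔP = [f·L/D + ΣK]·(ρV²/2) = [0.04157·1080/0.00865 + 10.6]·(1080·1.412²/2) = [5190 + 10.6]·1077 = 5.602e+06 Pa.
ΔP = 5.602e+06 Pa = 5600 kPa.

ΔP ≈ 5600 kPa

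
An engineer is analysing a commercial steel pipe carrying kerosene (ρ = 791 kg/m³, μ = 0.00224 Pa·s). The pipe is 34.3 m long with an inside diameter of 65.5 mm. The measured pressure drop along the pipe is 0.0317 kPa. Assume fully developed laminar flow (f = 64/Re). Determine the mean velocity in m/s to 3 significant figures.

V ≈ 0.0553 m/s

For laminar flow, f = 64/Re with Re = ρVD/μ, so Darcy-Weisbach reduces to ΔP = 32μLV/D². Solving for V: V = ΔP·D²/(32μL) = 31.7·(0.0655)²/(32·0.00224·34.3) = 0.05532 m/s.
Check: Re = ρVD/μ = 791·0.05532·0.0655/0.00224 = 1279 < 2300, so the laminar assumption holds.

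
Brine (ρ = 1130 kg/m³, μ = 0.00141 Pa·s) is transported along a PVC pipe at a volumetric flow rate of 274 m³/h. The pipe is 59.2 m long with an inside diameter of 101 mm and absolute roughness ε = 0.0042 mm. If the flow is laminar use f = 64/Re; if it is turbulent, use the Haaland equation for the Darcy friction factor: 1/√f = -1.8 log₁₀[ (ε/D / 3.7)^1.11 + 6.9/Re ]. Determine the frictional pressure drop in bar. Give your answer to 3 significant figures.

Q = 274 m³/h = 274/3600 = 0.07611 m³/s.
Cross-sectional area A = πD²/4 = π(0.101)²/4 = 0.008012 m²; mean velocity V = Q/A = 0.07611/0.008012 = 9.5 m/s.
Reynolds number Re = ρVD/μ = 1130 · 9.5 · 0.101 / 0.00141 = 7.689e+05.
Re > 4000 → turbulent. Relative roughness ε/D = 4.2e-06/0.101 = 4.16e-05. Haaland: 1/√f = -1.8 log₁₀[(4.16e-05/3.7)^1.11 + 6.9/7.689e+05] = -1.8 log₁₀[3.21e-06 + 8.97e-06] = 8.846, so f = 0.01278.
Darcy-Weisbach: ΔP = f(L/D)(ρV²/2) = 0.01278·(59.2/0.101)·(1130·9.5²/2) = 0.01278·586.1·5.099e+04 = 3.82e+05 Pa.
ΔP = 3.82e+05 Pa = 3.82 bar.

ΔP ≈ 3.82 bar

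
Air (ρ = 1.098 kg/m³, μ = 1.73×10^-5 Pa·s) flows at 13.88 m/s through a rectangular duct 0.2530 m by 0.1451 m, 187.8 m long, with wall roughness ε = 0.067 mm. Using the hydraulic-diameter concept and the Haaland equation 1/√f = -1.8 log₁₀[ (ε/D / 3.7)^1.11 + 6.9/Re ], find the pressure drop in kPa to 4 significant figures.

ΔP ≈ 1.970 kPa

Hydraulic diameter D_h = 4A/P = 4·(0.253·0.1451)/(2·(0.253+0.1451)) = 0.1468/0.7962 = 0.1844 m.
Re = ρVD_h/μ = 1.098·13.88·0.1844/1.73e-05 = 1.625e+05.
ε/D_h = 6.7e-05/0.1844 = 0.000363; Haaland gives 1/√f = -1.8 log₁₀[3.56e-05+4.25e-05] = 7.394, so f = 0.01829.
ΔP = f(L/D_h)(ρV²/2) = 0.01829·187.8/0.1844·105.8 = 1970 Pa.
ΔP = 1.970 kPa.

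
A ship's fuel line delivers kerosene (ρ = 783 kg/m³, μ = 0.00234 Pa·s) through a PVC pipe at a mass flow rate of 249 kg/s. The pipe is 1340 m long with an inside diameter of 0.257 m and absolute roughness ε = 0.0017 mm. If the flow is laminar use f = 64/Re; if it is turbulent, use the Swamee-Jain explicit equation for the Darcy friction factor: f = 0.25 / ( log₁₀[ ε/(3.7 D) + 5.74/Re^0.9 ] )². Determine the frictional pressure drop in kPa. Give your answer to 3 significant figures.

A = πD²/4 = π(0.257)²/4 = 0.05187 m²; mean velocity V = ṁ/(ρA) = 249/(783 · 0.05187) = 6.13 m/s.
Reynolds number Re = ρVD/μ = 783 · 6.13 · 0.257 / 0.00234 = 5.272e+05.
Re > 4000 → turbulent. Relative roughness ε/D = 1.7e-06/0.257 = 6.61e-06. Swamee-Jain: f = 0.25/(log₁₀[6.61e-06/3.7 + 5.74/5.272e+05^0.9])² = 0.25/(log₁₀[1.79e-06 + 4.07e-05])² = 0.25/(-4.372)² = 0.01308.
Darcy-Weisbach: ΔP = f(L/D)(ρV²/2) = 0.01308·(1340/0.257)·(783·6.13²/2) = 0.01308·5214·1.471e+04 = 1.003e+06 Pa.
ΔP = 1.003e+06 Pa = 1000 kPa.

ΔP ≈ 1000 kPa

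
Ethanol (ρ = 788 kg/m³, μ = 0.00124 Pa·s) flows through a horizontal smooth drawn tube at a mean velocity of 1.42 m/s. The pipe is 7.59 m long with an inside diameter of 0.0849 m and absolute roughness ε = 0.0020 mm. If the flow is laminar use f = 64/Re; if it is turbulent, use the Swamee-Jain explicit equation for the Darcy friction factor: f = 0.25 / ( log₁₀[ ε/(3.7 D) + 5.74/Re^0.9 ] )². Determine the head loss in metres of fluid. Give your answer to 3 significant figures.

Reynolds number Re = ρVD/μ = 788 · 1.42 · 0.0849 / 0.00124 = 7.661e+04.
Re > 4000 → turbulent. Relative roughness ε/D = 2e-06/0.0849 = 2.36e-05. Swamee-Jain: f = 0.25/(log₁₀[2.36e-05/3.7 + 5.74/7.661e+04^0.9])² = 0.25/(log₁₀[6.37e-06 + 0.000231])² = 0.25/(-3.625)² = 0.01902.
Darcy-Weisbach: ΔP = f(L/D)(ρV²/2) = 0.01902·(7.59/0.0849)·(788·1.42²/2) = 0.01902·89.4·794.5 = 1351 Pa.
Head loss h_f = ΔP/(ρg) = 1351/(788·9.81) = 0.175 m.

h_f ≈ 0.175 m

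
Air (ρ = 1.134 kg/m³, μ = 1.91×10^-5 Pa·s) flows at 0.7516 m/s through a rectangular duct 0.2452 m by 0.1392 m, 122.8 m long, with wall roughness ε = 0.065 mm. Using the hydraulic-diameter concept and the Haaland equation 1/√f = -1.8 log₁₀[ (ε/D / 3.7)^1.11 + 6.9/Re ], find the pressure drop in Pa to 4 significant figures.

Hydraulic diameter D_h = 4A/P = 4·(0.2452·0.1392)/(2·(0.2452+0.1392)) = 0.1365/0.7688 = 0.1776 m.
Re = ρVD_h/μ = 1.134·0.7516·0.1776/1.91e-05 = 7925.
ε/D_h = 6.5e-05/0.1776 = 0.000366; Haaland gives 1/√f = -1.8 log₁₀[3.59e-05+0.000871] = 5.477, so f = 0.03334.
ΔP = f(L/D_h)(ρV²/2) = 0.03334·122.8/0.1776·0.3203 = 7.384 Pa.

ΔP ≈ 7.384 Pa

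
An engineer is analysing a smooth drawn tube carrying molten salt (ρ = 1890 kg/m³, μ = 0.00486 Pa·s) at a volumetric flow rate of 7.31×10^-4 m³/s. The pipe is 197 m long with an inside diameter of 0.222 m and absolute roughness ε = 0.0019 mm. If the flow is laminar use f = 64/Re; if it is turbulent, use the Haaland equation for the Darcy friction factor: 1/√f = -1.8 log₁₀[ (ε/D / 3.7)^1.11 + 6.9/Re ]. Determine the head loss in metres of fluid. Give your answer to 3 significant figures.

h_f ≈ 6.33×10^-4 m

Cross-sectional area A = πD²/4 = π(0.222)²/4 = 0.03871 m²; mean velocity V = Q/A = 0.000731/0.03871 = 0.01889 m/s.
Reynolds number Re = ρVD/μ = 1890 · 0.01889 · 0.222 / 0.00486 = 1630.
Re < 2300 → laminar flow, so f = 64/Re = 64/1630 = 0.03925 (the turbulent correlation is not needed).
Darcy-Weisbach: ΔP = f(L/D)(ρV²/2) = 0.03925·(197/0.222)·(1890·0.01889²/2) = 0.03925·887.4·0.337 = 11.74 Pa.
Head loss h_f = ΔP/(ρg) = 11.74/(1890·9.81) = 6.33×10^-4 m.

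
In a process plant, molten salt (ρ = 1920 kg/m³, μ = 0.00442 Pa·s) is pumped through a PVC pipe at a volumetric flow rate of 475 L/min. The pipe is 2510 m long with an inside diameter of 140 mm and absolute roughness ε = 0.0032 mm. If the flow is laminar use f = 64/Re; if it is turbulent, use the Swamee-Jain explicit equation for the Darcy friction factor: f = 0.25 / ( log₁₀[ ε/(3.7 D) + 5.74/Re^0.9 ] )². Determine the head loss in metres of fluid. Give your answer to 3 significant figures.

h_f ≈ 5.61 m

Q = 475 L/min = 475/60000 = 0.007917 m³/s.
Cross-sectional area A = πD²/4 = π(0.14)²/4 = 0.01539 m²; mean velocity V = Q/A = 0.007917/0.01539 = 0.5143 m/s.
Reynolds number Re = ρVD/μ = 1920 · 0.5143 · 0.14 / 0.00442 = 3.128e+04.
Re > 4000 → turbulent. Relative roughness ε/D = 3.2e-06/0.14 = 2.29e-05. Swamee-Jain: f = 0.25/(log₁₀[2.29e-05/3.7 + 5.74/3.128e+04^0.9])² = 0.25/(log₁₀[6.18e-06 + 0.000517])² = 0.25/(-3.282)² = 0.02321.
Darcy-Weisbach: ΔP = f(L/D)(ρV²/2) = 0.02321·(2510/0.14)·(1920·0.5143²/2) = 0.02321·1.793e+04·253.9 = 1.057e+05 Pa.
Head loss h_f = ΔP/(ρg) = 1.057e+05/(1920·9.81) = 5.61 m.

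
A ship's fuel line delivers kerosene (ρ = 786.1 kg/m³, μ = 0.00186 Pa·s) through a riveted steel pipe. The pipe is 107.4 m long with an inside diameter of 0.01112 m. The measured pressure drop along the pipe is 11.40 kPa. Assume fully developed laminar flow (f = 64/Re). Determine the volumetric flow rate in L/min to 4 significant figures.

For laminar flow, f = 64/Re with Re = ρVD/μ, so Darcy-Weisbach reduces to ΔP = 32μLV/D². Solving for V: V = ΔP·D²/(32μL) = 1.14e+04·(0.01112)²/(32·0.00186·107.4) = 0.2205 m/s.
Check: Re = ρVD/μ = 786.1·0.2205·0.01112/0.00186 = 1036 < 2300, so the laminar assumption holds.
Q = V·A = 0.2205·(π/4·0.01112²) = 2.142e-05 m³/s = 1.285 L/min.

Q ≈ 1.285 L/min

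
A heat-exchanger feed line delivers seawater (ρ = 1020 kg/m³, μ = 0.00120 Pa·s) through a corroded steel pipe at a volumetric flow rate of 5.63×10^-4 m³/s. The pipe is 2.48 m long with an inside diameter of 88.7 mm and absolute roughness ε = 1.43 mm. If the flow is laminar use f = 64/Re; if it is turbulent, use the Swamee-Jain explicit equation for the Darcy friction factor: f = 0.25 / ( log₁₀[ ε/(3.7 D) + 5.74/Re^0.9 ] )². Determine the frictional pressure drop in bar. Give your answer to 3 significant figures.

ΔP ≈ 6.14×10^-5 bar

Cross-sectional area A = πD²/4 = π(0.0887)²/4 = 0.006179 m²; mean velocity V = Q/A = 0.000563/0.006179 = 0.09111 m/s.
Reynolds number Re = ρVD/μ = 1020 · 0.09111 · 0.0887 / 0.0012 = 6869.
Re > 4000 → turbulent. Relative roughness ε/D = 0.00143/0.0887 = 0.0161. Swamee-Jain: f = 0.25/(log₁₀[0.0161/3.7 + 5.74/6869^0.9])² = 0.25/(log₁₀[0.00436 + 0.00202])² = 0.25/(-2.195)² = 0.05188.
Darcy-Weisbach: ΔP = f(L/D)(ρV²/2) = 0.05188·(2.48/0.0887)·(1020·0.09111²/2) = 0.05188·27.96·4.234 = 6.141 Pa.
ΔP = 6.141 Pa = 6.14×10^-5 bar.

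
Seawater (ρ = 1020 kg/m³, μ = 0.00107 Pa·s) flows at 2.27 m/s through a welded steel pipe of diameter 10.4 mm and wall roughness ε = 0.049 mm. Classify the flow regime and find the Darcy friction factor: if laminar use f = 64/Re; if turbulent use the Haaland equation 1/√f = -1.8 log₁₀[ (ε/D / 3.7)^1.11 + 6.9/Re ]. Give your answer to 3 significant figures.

Re = ρVD/μ = 1020·2.27·0.0104/0.00107 = 2.25e+04.
Re > 4000 → turbulent. ε/D = 4.9e-05/0.0104 = 0.00471; Haaland: 1/√f = -1.8 log₁₀[0.000612 + 0.000307] = 5.467, so f = 0.03346.

f ≈ 0.0335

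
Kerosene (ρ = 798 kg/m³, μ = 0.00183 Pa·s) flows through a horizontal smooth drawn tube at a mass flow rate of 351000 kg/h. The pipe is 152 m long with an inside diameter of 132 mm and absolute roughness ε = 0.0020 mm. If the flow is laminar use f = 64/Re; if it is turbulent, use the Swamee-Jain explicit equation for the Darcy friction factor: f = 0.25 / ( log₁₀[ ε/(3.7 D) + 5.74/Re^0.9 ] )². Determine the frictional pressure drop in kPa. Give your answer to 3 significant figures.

ṁ = 351000 kg/h = 351000/3600 = 97.5 kg/s.
A = πD²/4 = π(0.132)²/4 = 0.01368 m²; mean velocity V = ṁ/(ρA) = 97.5/(798 · 0.01368) = 8.928 m/s.
Reynolds number Re = ρVD/μ = 798 · 8.928 · 0.132 / 0.00183 = 5.139e+05.
Re > 4000 → turbulent. Relative roughness ε/D = 2e-06/0.132 = 1.52e-05. Swamee-Jain: f = 0.25/(log₁₀[1.52e-05/3.7 + 5.74/5.139e+05^0.9])² = 0.25/(log₁₀[4.1e-06 + 4.16e-05])² = 0.25/(-4.34)² = 0.01327.
Darcy-Weisbach: ΔP = f(L/D)(ρV²/2) = 0.01327·(152/0.132)·(798·8.928²/2) = 0.01327·1152·3.181e+04 = 4.861e+05 Pa.
ΔP = 4.861e+05 Pa = 486 kPa.

ΔP ≈ 486 kPa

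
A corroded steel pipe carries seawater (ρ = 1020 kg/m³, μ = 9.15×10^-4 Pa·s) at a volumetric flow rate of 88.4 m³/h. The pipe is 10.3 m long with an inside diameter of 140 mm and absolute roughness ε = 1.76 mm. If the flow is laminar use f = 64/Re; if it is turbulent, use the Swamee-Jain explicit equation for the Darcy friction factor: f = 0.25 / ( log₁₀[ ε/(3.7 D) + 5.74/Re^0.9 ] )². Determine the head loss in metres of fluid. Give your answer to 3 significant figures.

h_f ≈ 0.395 m

Q = 88.4 m³/h = 88.4/3600 = 0.02456 m³/s.
Cross-sectional area A = πD²/4 = π(0.14)²/4 = 0.01539 m²; mean velocity V = Q/A = 0.02456/0.01539 = 1.595 m/s.
Reynolds number Re = ρVD/μ = 1020 · 1.595 · 0.14 / 0.000915 = 2.489e+05.
Re > 4000 → turbulent. Relative roughness ε/D = 0.00176/0.14 = 0.0126. Swamee-Jain: f = 0.25/(log₁₀[0.0126/3.7 + 5.74/2.489e+05^0.9])² = 0.25/(log₁₀[0.0034 + 7.99e-05])² = 0.25/(-2.459)² = 0.04135.
Darcy-Weisbach: ΔP = f(L/D)(ρV²/2) = 0.04135·(10.3/0.14)·(1020·1.595²/2) = 0.04135·73.57·1298 = 3948 Pa.
Head loss h_f = ΔP/(ρg) = 3948/(1020·9.81) = 0.395 m.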